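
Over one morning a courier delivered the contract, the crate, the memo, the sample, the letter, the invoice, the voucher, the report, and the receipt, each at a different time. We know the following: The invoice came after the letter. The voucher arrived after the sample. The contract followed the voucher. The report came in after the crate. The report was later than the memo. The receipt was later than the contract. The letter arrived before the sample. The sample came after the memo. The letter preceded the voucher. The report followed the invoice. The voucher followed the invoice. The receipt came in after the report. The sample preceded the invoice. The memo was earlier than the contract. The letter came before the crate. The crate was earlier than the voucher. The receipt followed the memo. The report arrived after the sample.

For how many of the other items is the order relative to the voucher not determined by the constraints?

Forced before the voucher: the crate, the invoice, the letter, the memo, and the sample; forced after the voucher: the contract and the receipt.
That leaves the report with no forced order relative to the voucher — 1.

1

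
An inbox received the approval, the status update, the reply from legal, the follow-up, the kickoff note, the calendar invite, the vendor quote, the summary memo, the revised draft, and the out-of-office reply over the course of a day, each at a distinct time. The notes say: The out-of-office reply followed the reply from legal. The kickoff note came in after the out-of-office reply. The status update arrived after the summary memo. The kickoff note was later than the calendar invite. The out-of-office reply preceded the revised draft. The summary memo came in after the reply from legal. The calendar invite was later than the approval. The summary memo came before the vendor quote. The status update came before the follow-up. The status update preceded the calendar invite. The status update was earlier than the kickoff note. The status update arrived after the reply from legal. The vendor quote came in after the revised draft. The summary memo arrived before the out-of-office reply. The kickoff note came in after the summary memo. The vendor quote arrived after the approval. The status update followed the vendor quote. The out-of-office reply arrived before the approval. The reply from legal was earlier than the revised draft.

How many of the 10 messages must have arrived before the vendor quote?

Directly stated before the vendor quote: the approval, the revised draft, and the summary memo.
The out-of-office reply reaches the vendor quote via the out-of-office reply → the revised draft → the vendor quote.
The reply from legal reaches the vendor quote via the reply from legal → the revised draft → the vendor quote.
No chain forces the follow-up (or any of the others) ahead of the vendor quote.
That's the approval, the out-of-office reply, the reply from legal, the revised draft, and the summary memo — 5 in all.

5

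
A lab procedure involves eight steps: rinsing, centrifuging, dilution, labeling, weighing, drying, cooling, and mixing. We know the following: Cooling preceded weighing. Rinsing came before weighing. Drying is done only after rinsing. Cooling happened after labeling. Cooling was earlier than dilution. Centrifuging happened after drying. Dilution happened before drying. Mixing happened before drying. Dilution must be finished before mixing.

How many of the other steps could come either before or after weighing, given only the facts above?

Forced before weighing: cooling, labeling, and rinsing.
That leaves centrifuging, dilution, drying, and mixing with no forced order relative to weighing — 4.

4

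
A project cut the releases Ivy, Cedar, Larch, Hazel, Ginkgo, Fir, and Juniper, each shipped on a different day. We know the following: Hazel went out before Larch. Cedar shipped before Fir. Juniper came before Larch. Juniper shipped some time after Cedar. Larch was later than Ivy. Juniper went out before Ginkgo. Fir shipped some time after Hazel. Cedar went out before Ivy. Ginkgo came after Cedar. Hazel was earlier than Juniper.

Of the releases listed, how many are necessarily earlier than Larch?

4

Directly stated before Larch: Hazel, Ivy, and Juniper.
Cedar reaches Larch via Cedar → Ivy → Larch.
That's Cedar, Hazel, Ivy, and Juniper — 4 in all.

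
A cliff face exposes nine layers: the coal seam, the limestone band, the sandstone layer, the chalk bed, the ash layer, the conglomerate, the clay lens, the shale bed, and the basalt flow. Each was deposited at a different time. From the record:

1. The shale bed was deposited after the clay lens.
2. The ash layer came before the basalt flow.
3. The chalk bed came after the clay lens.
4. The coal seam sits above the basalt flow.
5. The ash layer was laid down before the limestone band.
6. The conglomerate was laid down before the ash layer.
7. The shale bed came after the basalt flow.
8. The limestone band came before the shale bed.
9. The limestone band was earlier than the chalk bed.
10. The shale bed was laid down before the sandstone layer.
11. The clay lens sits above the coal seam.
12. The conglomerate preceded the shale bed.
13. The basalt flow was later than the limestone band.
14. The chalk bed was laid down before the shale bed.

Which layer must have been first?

The conglomerate has a chain of constraints placing it before every other layer, so the conglomerate must be first.

the conglomerate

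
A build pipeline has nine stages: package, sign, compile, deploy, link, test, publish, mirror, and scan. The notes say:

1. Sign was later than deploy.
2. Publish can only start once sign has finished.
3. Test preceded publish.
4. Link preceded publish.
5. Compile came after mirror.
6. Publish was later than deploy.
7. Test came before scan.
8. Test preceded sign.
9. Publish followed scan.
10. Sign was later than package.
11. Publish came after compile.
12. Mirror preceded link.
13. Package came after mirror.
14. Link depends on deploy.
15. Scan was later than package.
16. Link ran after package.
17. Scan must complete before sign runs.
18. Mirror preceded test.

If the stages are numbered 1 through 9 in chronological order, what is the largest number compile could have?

8

Compile must come before publish — 1 stage forced after it.
Everything else can be placed before compile in some valid order, so compile can sit as late as position 9 − 1 = 8.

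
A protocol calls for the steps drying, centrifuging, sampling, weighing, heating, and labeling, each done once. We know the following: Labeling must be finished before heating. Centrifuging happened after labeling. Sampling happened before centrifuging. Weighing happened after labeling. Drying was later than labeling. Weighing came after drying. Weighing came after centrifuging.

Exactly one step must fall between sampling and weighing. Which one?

Tracing the constraints gives sampling → centrifuging → weighing, so centrifuging sits after sampling and before weighing.
No other step is forced both after sampling and before weighing.

centrifuging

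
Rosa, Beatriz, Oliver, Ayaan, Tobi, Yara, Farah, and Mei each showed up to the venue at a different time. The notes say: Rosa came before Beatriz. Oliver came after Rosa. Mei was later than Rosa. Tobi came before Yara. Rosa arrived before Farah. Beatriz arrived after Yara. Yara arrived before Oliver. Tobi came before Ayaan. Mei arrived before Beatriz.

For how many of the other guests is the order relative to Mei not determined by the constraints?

Forced before Mei: Rosa; forced after Mei: Beatriz.
That leaves Ayaan, Farah, Oliver, Tobi, and Yara with no forced order relative to Mei — 5.

5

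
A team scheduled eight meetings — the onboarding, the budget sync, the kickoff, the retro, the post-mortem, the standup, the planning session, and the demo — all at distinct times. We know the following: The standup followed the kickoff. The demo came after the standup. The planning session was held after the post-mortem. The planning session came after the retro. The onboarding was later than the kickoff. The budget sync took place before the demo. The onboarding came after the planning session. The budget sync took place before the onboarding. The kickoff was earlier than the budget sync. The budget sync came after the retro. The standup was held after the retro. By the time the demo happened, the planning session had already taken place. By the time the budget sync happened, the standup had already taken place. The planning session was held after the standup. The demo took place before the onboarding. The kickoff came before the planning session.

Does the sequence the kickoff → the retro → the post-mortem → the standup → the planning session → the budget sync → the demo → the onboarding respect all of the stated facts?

yes

Check each stated constraint against the proposed order — e.g. the kickoff is ahead of the budget sync; the kickoff is ahead of the onboarding. Every pair is in the required order; nothing is violated.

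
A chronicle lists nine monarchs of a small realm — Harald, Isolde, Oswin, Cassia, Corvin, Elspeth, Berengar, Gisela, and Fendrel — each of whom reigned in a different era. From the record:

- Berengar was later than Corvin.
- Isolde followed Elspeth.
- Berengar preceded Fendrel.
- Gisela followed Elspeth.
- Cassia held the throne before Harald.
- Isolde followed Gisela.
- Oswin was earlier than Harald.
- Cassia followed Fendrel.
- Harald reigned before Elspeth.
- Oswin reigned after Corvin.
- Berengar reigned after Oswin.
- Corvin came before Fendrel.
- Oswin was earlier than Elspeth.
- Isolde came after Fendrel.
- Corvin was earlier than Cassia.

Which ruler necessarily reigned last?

Every other ruler has a chain of constraints placing them before Isolde, so Isolde is last.

Isolde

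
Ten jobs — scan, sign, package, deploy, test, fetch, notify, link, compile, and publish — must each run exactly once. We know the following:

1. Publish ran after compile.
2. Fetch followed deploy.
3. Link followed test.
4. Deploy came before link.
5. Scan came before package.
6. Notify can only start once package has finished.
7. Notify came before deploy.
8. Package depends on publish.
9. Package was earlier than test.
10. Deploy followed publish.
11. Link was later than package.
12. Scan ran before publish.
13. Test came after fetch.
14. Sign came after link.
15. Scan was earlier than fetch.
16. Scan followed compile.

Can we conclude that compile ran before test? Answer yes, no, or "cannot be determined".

yes

Chain the constraints: compile → publish → package → test. Each link is directly stated, so compile comes before test.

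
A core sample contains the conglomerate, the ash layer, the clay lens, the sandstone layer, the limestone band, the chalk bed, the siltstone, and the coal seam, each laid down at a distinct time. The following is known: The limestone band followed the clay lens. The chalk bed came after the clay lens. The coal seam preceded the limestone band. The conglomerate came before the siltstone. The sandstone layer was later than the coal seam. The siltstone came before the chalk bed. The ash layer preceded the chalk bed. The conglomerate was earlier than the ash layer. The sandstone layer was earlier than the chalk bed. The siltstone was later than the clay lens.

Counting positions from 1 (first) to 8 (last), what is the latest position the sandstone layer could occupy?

7

The sandstone layer must come before the chalk bed — 1 layer forced after it.
Everything else can be placed before the sandstone layer in some valid order, so the sandstone layer can sit as late as position 8 − 1 = 7.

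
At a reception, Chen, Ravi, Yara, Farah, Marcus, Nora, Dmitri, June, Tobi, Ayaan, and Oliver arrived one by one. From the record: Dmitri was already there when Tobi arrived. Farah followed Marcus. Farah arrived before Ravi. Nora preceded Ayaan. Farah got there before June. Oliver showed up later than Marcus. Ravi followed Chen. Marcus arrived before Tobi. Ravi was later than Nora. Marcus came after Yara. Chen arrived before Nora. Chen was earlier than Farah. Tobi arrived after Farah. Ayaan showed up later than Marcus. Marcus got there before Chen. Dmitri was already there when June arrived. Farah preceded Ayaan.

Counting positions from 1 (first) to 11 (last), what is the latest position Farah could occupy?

7

Farah must come before Ayaan, June, Ravi, and Tobi — 4 guests forced after them.
Everything else can be placed before Farah in some valid order, so Farah can sit as late as position 11 − 4 = 7.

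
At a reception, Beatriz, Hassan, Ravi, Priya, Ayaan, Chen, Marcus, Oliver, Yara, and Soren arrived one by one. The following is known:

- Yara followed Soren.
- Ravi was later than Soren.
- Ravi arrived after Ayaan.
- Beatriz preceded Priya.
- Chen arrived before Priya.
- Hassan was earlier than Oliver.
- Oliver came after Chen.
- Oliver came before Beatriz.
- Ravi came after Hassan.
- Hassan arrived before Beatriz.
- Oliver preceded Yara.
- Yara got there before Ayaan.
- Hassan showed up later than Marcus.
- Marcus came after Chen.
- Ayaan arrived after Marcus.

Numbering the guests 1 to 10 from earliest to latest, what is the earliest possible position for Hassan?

Chen and Marcus must both come before Hassan — 2 forced predecessors.
Nothing else is forced ahead of Hassan, so their earliest slot is position 2 + 1 = 3.

3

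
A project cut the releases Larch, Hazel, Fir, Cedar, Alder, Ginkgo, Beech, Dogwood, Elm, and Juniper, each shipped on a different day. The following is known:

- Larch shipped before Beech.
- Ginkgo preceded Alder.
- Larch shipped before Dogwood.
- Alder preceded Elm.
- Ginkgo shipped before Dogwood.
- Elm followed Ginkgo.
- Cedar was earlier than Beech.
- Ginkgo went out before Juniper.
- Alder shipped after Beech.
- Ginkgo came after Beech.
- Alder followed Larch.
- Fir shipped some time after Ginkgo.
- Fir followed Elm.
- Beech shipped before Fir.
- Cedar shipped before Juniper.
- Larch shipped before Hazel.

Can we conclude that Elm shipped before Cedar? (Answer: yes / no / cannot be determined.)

Tracing the constraints gives Cedar → Beech → Ginkgo → Elm, so Cedar must come before Elm.
That means Elm cannot be before Cedar.

no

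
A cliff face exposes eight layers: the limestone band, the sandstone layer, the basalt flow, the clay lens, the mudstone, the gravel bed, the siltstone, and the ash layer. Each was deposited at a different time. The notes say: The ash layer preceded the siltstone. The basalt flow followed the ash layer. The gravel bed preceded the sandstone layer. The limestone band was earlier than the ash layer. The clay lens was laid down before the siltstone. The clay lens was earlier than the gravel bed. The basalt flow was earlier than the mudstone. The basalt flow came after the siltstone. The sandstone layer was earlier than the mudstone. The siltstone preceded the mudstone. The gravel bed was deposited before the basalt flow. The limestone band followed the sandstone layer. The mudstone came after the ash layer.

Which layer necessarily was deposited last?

Every other layer has a chain of constraints placing it before the mudstone, so the mudstone is last.

the mudstone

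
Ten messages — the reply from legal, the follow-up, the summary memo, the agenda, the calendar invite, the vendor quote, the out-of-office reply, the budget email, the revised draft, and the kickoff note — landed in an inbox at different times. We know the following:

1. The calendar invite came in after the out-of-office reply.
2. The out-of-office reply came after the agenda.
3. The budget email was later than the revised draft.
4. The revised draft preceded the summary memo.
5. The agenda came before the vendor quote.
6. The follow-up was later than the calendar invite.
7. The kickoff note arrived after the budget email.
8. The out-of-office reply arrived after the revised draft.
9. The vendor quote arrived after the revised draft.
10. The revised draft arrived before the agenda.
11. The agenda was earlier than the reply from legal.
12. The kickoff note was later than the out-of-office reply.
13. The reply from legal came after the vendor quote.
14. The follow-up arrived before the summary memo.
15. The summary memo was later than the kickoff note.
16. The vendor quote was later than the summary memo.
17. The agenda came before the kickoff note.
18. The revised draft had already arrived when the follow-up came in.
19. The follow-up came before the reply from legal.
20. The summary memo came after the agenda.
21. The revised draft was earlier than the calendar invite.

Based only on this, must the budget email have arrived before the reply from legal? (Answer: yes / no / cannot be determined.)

yes

Chain the constraints: the budget email → the kickoff note → the summary memo → the vendor quote → the reply from legal. Each link is directly stated, so the budget email comes before the reply from legal.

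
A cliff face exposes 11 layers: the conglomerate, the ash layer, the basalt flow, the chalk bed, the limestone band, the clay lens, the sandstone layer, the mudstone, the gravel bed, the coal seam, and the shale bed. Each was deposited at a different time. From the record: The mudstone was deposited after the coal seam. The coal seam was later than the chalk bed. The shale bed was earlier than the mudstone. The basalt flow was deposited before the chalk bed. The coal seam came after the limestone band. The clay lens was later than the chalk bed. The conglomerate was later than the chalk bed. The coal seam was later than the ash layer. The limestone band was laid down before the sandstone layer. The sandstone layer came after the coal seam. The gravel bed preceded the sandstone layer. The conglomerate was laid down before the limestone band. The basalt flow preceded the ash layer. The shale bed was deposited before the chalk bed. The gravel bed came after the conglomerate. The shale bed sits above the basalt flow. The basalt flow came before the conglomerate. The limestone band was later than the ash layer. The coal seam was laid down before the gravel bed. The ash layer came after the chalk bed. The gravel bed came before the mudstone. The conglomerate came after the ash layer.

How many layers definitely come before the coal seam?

6

Directly stated before the coal seam: the ash layer, the chalk bed, and the limestone band.
The basalt flow reaches the coal seam via the basalt flow → the chalk bed → the coal seam.
The conglomerate reaches the coal seam via the conglomerate → the limestone band → the coal seam.
The shale bed reaches the coal seam via the shale bed → the chalk bed → the coal seam.
No chain forces the clay lens (or any of the others) ahead of the coal seam.
That's the ash layer, the basalt flow, the chalk bed, the conglomerate, the limestone band, and the shale bed — 6 in all.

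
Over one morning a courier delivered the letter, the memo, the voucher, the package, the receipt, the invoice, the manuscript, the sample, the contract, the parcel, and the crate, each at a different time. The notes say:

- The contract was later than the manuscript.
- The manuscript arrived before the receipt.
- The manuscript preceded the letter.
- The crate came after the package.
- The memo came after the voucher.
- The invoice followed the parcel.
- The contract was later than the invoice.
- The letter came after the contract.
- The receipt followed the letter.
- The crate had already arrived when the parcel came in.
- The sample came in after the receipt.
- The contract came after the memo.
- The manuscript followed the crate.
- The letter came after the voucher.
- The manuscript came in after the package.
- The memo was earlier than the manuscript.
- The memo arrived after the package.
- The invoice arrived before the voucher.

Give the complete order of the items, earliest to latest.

the package, the crate, the parcel, the invoice, the voucher, the memo, the manuscript, the contract, the letter, the receipt, the sample

The constraints fix every adjacent pair, so only one ordering works:
the package → the crate → the parcel → the invoice → the voucher → the memo → the manuscript → the contract → the letter → the receipt → the sample.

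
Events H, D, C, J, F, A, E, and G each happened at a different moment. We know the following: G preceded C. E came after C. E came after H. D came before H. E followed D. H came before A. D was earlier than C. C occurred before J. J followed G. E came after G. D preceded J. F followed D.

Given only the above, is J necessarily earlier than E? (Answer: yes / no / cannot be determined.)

cannot be determined

No chain of stated constraints runs from J to E, and none runs from E to J either.
So the relative order of J and E is not fixed by the given facts.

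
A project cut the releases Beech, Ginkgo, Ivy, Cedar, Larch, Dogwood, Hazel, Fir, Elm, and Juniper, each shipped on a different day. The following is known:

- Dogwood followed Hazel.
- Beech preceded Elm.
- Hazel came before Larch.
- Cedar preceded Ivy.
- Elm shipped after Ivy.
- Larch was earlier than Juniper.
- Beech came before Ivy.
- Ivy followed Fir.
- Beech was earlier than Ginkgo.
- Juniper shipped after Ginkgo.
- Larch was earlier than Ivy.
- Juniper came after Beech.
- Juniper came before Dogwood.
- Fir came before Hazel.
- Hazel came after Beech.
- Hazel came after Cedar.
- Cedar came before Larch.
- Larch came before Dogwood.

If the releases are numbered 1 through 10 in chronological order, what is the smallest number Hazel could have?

Beech, Cedar, and Fir must all come before Hazel — 3 forced predecessors.
Nothing else is forced ahead of Hazel, so its earliest slot is position 3 + 1 = 4.

4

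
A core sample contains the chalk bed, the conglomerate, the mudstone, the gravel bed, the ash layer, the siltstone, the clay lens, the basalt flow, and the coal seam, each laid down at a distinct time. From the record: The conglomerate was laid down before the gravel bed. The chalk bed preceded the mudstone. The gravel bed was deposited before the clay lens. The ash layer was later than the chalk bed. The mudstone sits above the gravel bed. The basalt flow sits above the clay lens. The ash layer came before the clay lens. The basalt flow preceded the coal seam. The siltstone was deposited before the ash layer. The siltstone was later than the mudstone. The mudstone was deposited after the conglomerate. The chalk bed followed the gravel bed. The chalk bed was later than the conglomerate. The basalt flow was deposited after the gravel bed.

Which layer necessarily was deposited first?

the conglomerate

The conglomerate has a chain of constraints placing it before every other layer, so the conglomerate must be first.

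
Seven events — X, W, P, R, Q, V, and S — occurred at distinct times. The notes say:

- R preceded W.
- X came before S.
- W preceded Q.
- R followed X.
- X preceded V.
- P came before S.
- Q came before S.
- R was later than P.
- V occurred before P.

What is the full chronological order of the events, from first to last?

The constraints fix every adjacent pair, so only one ordering works:
X → V → P → R → W → Q → S.

X, V, P, R, W, Q, S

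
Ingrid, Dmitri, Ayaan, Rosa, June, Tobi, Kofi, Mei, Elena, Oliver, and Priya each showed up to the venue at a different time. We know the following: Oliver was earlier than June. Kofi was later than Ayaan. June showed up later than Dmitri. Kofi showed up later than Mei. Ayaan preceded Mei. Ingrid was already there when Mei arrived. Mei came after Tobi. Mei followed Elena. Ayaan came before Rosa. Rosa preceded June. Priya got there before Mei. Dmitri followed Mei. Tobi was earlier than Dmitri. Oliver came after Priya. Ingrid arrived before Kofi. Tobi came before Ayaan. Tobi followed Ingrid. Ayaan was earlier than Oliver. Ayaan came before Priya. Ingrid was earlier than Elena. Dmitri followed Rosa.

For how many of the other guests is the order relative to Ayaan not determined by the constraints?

1

Forced before Ayaan: Ingrid and Tobi; forced after Ayaan: Dmitri, June, Kofi, Mei, Oliver, Priya, and Rosa.
That leaves Elena with no forced order relative to Ayaan — 1.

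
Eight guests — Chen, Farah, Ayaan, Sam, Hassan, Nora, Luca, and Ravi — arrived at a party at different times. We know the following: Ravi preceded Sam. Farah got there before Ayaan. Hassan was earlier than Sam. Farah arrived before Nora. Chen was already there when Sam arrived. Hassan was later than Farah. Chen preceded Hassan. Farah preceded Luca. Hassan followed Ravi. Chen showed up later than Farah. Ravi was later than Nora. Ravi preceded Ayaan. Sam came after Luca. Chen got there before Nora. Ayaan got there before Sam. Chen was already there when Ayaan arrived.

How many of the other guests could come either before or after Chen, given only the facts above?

Forced before Chen: Farah; forced after Chen: Ayaan, Hassan, Nora, Ravi, and Sam.
That leaves Luca with no forced order relative to Chen — 1.

1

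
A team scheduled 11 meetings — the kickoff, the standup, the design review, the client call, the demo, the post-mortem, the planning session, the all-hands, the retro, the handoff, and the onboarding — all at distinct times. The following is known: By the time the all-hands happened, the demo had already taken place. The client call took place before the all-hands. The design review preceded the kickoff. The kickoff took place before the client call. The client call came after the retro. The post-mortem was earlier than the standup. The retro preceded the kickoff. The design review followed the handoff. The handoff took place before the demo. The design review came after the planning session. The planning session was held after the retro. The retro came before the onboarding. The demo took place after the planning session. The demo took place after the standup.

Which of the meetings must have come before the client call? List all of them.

the design review, the handoff, the kickoff, the planning session, the retro

Directly stated before the client call: the kickoff and the retro.
The design review reaches the client call via the design review → the kickoff → the client call.
The handoff reaches the client call via the handoff → the design review → the kickoff → the client call.
The planning session reaches the client call via the planning session → the design review → the kickoff → the client call.
No chain forces the demo (or any of the others) ahead of the client call.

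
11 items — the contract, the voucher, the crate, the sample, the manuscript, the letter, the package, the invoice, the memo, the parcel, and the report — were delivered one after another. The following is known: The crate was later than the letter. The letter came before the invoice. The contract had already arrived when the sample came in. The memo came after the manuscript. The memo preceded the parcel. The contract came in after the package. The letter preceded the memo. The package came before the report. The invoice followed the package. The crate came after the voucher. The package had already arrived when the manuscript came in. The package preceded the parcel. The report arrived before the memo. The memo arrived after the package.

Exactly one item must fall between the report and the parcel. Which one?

the memo

Tracing the constraints gives the report → the memo → the parcel, so the memo sits after the report and before the parcel.
No other item is forced both after the report and before the parcel.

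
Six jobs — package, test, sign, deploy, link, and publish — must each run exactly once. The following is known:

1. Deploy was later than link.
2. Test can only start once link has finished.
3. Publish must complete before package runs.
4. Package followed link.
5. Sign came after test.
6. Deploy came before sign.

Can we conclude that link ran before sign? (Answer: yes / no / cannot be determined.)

Chain the constraints: link → test → sign. Each link is directly stated, so link comes before sign.

yes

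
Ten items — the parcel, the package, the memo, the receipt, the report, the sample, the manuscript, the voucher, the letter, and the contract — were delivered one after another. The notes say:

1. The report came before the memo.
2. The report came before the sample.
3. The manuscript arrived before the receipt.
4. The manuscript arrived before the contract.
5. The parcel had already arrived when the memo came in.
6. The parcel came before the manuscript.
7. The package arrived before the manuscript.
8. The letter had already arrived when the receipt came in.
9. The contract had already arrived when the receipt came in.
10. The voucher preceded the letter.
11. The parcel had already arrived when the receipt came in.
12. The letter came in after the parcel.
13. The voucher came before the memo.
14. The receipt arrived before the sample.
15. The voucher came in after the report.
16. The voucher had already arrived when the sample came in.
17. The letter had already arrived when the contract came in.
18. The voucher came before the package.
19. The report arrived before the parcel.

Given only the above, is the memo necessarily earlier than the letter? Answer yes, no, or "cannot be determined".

No chain of stated constraints runs from the memo to the letter, and none runs from the letter to the memo either.
So the relative order of the memo and the letter is not fixed by the given facts.

cannot be determined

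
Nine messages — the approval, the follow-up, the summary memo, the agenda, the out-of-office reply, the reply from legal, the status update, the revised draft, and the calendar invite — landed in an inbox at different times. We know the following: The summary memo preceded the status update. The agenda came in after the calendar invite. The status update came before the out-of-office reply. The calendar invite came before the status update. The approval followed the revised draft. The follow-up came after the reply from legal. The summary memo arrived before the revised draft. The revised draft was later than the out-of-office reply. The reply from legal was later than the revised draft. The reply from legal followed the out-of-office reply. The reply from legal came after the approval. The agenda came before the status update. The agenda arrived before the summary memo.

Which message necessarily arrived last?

the follow-up

Every other message has a chain of constraints placing it before the follow-up, so the follow-up is last.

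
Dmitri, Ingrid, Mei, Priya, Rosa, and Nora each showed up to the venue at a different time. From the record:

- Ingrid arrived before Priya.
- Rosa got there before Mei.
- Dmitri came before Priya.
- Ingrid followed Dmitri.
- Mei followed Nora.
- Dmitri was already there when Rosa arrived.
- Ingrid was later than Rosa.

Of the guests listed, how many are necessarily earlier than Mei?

3

Directly stated before Mei: Nora and Rosa.
Dmitri reaches Mei via Dmitri → Rosa → Mei.
No chain forces Ingrid (or any of the others) ahead of Mei.
That's Dmitri, Nora, and Rosa — 3 in all.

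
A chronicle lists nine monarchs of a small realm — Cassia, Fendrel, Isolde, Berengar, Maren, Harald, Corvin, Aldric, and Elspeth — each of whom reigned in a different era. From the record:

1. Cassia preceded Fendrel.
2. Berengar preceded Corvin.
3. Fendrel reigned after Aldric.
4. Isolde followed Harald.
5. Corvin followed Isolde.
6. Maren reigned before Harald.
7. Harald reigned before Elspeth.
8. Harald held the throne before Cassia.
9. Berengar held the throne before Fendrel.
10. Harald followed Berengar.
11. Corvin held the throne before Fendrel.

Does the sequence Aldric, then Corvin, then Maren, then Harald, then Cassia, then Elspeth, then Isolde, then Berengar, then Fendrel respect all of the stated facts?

no

The constraints require Isolde before Corvin, but in the proposed sequence Corvin appears ahead of Isolde. That one violation is enough.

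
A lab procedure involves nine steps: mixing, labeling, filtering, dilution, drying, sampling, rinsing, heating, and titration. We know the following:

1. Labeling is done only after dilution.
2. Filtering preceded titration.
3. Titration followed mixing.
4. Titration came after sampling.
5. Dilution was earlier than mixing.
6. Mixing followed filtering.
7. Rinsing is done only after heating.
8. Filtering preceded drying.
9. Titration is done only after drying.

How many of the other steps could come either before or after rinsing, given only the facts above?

Forced before rinsing: heating.
That leaves dilution, drying, filtering, labeling, mixing, sampling, and titration with no forced order relative to rinsing — 7.

7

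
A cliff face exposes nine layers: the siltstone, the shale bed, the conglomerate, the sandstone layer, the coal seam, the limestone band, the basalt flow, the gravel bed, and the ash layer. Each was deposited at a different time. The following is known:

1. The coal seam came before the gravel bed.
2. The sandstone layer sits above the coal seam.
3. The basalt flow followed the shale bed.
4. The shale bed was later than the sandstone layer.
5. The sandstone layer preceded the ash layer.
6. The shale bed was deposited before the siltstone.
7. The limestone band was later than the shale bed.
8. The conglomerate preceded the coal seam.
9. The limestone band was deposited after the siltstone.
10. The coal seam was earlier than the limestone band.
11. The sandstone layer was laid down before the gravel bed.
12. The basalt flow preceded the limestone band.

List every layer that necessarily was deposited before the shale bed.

the coal seam, the conglomerate, the sandstone layer

Directly stated before the shale bed: the sandstone layer.
The coal seam reaches the shale bed via the coal seam → the sandstone layer → the shale bed.
The conglomerate reaches the shale bed via the conglomerate → the coal seam → the sandstone layer → the shale bed.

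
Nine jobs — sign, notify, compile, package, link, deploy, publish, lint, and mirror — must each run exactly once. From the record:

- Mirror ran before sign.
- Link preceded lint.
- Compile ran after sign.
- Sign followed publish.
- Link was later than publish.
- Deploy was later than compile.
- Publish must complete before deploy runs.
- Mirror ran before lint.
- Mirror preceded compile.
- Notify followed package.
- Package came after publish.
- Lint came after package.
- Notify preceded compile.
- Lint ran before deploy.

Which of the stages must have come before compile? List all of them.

mirror, notify, package, publish, sign

Directly stated before compile: mirror, notify, and sign.
Package reaches compile via package → notify → compile.
Publish reaches compile via publish → sign → compile.
No chain forces lint (or any of the others) ahead of compile.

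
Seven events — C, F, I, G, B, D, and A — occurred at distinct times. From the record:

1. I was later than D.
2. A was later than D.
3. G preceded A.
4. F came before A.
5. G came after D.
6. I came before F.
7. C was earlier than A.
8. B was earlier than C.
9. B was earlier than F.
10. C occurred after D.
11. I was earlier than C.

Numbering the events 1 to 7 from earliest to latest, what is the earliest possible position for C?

B, D, and I must all come before C — 3 forced predecessors.
Nothing else is forced ahead of C, so its earliest slot is position 3 + 1 = 4.

4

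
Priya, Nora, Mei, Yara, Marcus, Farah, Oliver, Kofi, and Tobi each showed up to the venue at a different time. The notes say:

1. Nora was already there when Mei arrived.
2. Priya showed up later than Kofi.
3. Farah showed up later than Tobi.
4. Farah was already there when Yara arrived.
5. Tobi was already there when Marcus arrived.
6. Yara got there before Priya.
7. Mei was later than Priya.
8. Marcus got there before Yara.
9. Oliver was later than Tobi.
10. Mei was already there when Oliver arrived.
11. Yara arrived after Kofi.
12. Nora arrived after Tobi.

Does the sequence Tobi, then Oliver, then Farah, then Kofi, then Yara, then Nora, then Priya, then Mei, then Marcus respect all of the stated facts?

no

The constraints require Mei before Oliver, but in the proposed sequence Oliver appears ahead of Mei. That one violation is enough.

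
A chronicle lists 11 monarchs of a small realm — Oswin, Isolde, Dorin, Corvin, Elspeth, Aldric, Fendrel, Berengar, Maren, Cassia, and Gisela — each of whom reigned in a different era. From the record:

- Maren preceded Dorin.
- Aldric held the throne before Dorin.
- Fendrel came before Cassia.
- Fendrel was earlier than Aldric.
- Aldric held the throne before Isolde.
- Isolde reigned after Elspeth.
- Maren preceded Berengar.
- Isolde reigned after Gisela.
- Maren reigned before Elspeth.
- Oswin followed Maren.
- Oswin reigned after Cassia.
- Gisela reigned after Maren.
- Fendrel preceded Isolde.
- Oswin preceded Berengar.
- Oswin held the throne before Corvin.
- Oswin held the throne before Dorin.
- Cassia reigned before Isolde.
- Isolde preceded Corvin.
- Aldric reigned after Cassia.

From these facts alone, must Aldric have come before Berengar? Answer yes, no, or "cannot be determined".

No chain of stated constraints runs from Aldric to Berengar, and none runs from Berengar to Aldric either.
So the relative order of Aldric and Berengar is not fixed by the given facts.

cannot be determined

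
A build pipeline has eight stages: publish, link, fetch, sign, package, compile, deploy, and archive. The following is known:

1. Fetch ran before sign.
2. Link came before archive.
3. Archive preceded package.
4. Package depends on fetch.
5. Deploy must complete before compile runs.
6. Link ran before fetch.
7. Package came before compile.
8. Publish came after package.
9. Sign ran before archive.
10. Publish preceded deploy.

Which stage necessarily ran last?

Every other stage has a chain of constraints placing it before compile, so compile is last.

compile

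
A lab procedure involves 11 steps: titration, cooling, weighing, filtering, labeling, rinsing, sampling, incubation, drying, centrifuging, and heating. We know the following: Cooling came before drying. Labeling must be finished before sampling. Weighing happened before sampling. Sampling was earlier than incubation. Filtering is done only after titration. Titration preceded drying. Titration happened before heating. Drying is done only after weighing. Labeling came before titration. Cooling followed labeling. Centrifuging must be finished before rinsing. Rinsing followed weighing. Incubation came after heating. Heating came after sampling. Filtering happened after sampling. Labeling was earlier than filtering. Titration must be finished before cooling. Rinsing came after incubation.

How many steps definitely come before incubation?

Directly stated before incubation: heating and sampling.
Labeling reaches incubation via labeling → sampling → incubation.
Titration reaches incubation via titration → heating → incubation.
Weighing reaches incubation via weighing → sampling → incubation.
That's heating, labeling, sampling, titration, and weighing — 5 in all.

5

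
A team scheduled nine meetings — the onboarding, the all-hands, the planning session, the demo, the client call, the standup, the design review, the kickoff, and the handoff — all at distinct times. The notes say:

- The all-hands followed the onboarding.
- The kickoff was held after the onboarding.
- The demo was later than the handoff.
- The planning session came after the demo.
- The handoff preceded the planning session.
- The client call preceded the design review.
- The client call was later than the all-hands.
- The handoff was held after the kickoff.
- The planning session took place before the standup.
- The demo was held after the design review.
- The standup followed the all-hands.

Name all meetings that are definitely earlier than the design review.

Directly stated before the design review: the client call.
The all-hands reaches the design review via the all-hands → the client call → the design review.
The onboarding reaches the design review via the onboarding → the all-hands → the client call → the design review.
No chain forces the demo (or any of the others) ahead of the design review.

the all-hands, the client call, the onboarding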